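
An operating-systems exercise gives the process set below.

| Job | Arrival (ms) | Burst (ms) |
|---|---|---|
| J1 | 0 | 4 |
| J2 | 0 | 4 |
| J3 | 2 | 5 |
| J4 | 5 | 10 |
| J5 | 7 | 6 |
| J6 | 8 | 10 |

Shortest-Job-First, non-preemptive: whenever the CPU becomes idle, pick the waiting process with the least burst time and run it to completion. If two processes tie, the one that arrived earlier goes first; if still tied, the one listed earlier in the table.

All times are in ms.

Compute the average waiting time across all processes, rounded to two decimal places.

Schedule: | J1 0-4 | J2 4-8 | J3 8-13 | J5 13-19 | J4 19-29 | J6 29-39 |
Completion: J1=4  J2=8  J3=13  J4=29  J5=19  J6=39
Waiting times: J1=0, J2=4, J3=6, J4=14, J5=6, J6=21
Average waiting = (0+4+6+14+6+21) / 6 = 51/6 = 8.50

8.50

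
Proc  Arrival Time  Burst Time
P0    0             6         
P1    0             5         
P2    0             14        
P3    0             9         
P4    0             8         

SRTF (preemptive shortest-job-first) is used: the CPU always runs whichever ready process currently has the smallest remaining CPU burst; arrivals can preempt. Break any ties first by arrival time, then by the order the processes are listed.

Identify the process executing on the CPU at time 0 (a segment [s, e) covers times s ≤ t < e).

P1

Schedule: | P1 0-5 | P0 5-11 | P4 11-19 | P3 19-28 | P2 28-42 |
Completion: P0=11  P1=5  P2=42  P3=28  P4=19
Turnaround (C−A): P0=11  P1=5  P2=42  P3=28  P4=19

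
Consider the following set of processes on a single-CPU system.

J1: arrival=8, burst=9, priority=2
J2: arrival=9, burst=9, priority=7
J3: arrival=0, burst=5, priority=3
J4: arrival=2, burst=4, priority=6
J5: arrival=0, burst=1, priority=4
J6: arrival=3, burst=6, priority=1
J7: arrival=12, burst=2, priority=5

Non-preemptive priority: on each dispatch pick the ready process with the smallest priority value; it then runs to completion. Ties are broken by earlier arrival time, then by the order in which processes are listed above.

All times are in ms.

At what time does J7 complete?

23

Timeline: | J3 0-5 | J6 5-11 | J1 11-20 | J5 20-21 | J7 21-23 | J4 23-27 | J2 27-36 |
Completion: J1=20  J2=36  J3=5  J4=27  J5=21  J6=11  J7=23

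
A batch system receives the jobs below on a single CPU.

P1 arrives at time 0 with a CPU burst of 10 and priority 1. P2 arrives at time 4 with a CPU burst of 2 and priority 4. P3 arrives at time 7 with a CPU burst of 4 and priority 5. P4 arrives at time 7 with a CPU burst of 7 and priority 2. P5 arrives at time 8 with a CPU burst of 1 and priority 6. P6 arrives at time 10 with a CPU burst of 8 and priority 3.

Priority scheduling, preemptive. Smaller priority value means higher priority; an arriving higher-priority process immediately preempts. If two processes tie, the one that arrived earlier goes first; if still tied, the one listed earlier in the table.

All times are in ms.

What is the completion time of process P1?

Schedule: | P1 0-10 | P4 10-17 | P6 17-25 | P2 25-27 | P3 27-31 | P5 31-32 |
Completion: P1=10  P2=27  P3=31  P4=17  P5=32  P6=25

10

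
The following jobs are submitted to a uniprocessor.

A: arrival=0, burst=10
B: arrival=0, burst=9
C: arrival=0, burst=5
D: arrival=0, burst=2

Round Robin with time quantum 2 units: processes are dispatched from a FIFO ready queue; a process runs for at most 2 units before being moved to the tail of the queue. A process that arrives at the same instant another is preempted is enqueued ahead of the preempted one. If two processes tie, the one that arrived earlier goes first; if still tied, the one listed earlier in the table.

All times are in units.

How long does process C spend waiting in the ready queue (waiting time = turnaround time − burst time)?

14

Gantt: | A 0-2 | B 2-4 | C 4-6 | D 6-8 | A 8-10 | B 10-12 | C 12-14 | A 14-16 | B 16-18 | C 18-19 | A 19-21 | B 21-23 | A 23-25 | B 25-26 |
Completion: A=25  B=26  C=19  D=8
Waiting(C) = turnaround − burst = 19 − 5 = 14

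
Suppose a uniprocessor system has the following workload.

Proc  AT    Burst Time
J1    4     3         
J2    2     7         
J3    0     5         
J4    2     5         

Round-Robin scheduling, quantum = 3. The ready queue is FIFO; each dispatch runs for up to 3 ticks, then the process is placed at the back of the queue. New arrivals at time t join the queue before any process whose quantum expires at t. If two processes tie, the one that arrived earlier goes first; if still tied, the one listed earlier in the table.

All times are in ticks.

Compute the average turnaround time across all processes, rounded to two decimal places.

Timeline: | J3 0-3 | J2 3-6 | J4 6-9 | J3 9-11 | J1 11-14 | J2 14-17 | J4 17-19 | J2 19-20 |
Completion: J1=14  J2=20  J3=11  J4=19
Turnaround (C−A): J1=10  J2=18  J3=11  J4=17
Turnaround times: J1=10, J2=18, J3=11, J4=17
Average turnaround = (10+18+11+17) / 4 = 56/4 = 14.00

14.00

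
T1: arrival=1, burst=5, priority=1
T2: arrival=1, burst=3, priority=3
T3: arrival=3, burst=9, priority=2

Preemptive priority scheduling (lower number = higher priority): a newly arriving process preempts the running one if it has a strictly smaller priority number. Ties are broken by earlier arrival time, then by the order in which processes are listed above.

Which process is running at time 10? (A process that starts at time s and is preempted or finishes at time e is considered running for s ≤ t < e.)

Gantt: | idle 0-1 | T1 1-6 | T3 6-15 | T2 15-18 |
Completion: T1=6  T2=18  T3=15

T3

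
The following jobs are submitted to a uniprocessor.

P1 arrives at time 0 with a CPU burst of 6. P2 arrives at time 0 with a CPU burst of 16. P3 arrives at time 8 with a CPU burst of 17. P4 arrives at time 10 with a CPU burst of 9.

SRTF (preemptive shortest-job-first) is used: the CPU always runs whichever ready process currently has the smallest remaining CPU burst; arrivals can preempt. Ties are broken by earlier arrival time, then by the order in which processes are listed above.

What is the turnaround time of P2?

Timeline: | P1 0-6 | P2 6-10 | P4 10-19 | P2 19-31 | P3 31-48 |
Completion: P1=6  P2=31  P3=48  P4=19
Turnaround (C−A): P1=6  P2=31  P3=40  P4=9
Turnaround(P2) = completion − arrival = 31 − 0 = 31

31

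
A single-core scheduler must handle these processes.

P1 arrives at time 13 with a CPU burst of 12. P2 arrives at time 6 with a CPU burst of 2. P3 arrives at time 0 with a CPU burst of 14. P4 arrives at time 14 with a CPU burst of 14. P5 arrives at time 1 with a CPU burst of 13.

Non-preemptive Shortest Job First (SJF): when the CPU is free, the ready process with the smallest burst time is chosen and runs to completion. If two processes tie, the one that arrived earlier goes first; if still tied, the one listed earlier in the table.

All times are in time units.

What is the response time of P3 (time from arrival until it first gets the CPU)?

0

Timeline: | P3 0-14 | P2 14-16 | P1 16-28 | P5 28-41 | P4 41-55 |
Completion: P1=28  P2=16  P3=14  P4=55  P5=41
Response(P3) = first start − arrival = 0 − 0 = 0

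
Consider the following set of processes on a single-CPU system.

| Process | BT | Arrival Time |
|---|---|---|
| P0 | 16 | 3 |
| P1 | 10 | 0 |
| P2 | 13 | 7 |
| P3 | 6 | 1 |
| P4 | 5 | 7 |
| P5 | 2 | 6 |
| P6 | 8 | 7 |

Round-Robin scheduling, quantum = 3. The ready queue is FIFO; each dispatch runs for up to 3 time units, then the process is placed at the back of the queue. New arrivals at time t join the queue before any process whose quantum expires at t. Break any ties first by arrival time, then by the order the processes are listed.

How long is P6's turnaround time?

42

Schedule: | P1 0-3 | P3 3-6 | P0 6-9 | P1 9-12 | P5 12-14 | P3 14-17 | P2 17-20 | P4 20-23 | P6 23-26 | P0 26-29 | P1 29-32 | P2 32-35 | P4 35-37 | P6 37-40 | P0 40-43 | P1 43-44 | P2 44-47 | P6 47-49 | P0 49-52 | P2 52-55 | P0 55-58 | P2 58-59 | P0 59-60 |
Completion: P0=60  P1=44  P2=59  P3=17  P4=37  P5=14  P6=49
Turnaround (C−A): P0=57  P1=44  P2=52  P3=16  P4=30  P5=8  P6=42
Turnaround(P6) = completion − arrival = 49 − 7 = 42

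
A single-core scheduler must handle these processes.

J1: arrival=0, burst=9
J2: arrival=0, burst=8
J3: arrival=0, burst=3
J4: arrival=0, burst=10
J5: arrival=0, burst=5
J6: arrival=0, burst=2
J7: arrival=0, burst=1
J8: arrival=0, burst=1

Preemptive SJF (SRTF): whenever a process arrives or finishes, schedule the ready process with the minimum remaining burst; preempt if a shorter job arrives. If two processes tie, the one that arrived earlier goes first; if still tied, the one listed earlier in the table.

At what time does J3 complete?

Gantt: | J7 0-1 | J8 1-2 | J6 2-4 | J3 4-7 | J5 7-12 | J2 12-20 | J1 20-29 | J4 29-39 |
Completion: J1=29  J2=20  J3=7  J4=39  J5=12  J6=4  J7=1  J8=2
Turnaround (C−A): J1=29  J2=20  J3=7  J4=39  J5=12  J6=4  J7=1  J8=2

7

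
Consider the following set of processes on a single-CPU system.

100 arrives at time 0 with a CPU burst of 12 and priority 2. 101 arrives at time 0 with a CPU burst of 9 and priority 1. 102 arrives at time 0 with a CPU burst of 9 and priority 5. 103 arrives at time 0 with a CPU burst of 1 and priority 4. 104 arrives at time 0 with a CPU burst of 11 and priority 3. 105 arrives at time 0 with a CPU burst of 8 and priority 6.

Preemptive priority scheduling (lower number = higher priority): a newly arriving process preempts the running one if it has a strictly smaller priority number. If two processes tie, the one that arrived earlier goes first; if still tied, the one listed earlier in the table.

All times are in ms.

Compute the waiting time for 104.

21

Schedule: | 101 0-9 | 100 9-21 | 104 21-32 | 103 32-33 | 102 33-42 | 105 42-50 |
Completion: 100=21  101=9  102=42  103=33  104=32  105=50
Waiting(104) = turnaround − burst = 32 − 11 = 21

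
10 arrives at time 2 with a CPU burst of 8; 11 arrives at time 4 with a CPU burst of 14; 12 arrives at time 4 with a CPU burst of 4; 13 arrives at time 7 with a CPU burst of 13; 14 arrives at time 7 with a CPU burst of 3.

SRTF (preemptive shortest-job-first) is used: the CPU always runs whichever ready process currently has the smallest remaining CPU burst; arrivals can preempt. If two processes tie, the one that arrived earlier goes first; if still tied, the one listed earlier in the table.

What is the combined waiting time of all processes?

Timeline: | idle 0-2 | 10 2-4 | 12 4-8 | 14 8-11 | 10 11-17 | 13 17-30 | 11 30-44 |
Completion: 10=17  11=44  12=8  13=30  14=11
Turnaround (C−A): 10=15  11=40  12=4  13=23  14=4
Waiting = turnaround − burst: 10=7, 11=26, 12=0, 13=10, 14=1
Total waiting = 7 + 26 + 0 + 10 + 1 = 44

44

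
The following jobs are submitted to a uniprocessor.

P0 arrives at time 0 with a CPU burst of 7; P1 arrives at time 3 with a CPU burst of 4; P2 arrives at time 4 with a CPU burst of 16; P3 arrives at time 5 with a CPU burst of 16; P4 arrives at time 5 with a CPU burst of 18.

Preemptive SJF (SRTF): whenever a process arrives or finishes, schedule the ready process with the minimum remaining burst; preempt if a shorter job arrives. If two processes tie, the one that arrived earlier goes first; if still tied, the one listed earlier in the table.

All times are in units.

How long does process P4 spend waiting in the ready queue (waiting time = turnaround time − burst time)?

38

Gantt: | P0 0-7 | P1 7-11 | P2 11-27 | P3 27-43 | P4 43-61 |
Completion: P0=7  P1=11  P2=27  P3=43  P4=61
Waiting(P4) = turnaround − burst = 56 − 18 = 38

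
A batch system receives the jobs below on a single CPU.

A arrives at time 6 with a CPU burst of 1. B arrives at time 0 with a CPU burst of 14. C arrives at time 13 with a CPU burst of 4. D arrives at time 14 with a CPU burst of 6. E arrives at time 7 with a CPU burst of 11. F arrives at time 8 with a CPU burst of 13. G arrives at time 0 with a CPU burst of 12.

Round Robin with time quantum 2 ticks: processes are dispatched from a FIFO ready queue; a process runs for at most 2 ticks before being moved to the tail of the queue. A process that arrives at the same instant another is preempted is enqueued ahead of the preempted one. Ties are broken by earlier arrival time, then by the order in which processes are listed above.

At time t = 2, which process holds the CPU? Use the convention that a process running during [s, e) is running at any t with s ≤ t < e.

Schedule: | B 0-2 | G 2-4 | B 4-6 | G 6-8 | A 8-9 | B 9-11 | E 11-13 | F 13-15 | G 15-17 | B 17-19 | C 19-21 | E 21-23 | D 23-25 | F 25-27 | G 27-29 | B 29-31 | C 31-33 | E 33-35 | D 35-37 | F 37-39 | G 39-41 | B 41-43 | E 43-45 | D 45-47 | F 47-49 | G 49-51 | B 51-53 | E 53-55 | F 55-57 | E 57-58 | F 58-61 |
Completion: A=9  B=53  C=33  D=47  E=58  F=61  G=51
Turnaround (C−A): A=3  B=53  C=20  D=33  E=51  F=53  G=51

G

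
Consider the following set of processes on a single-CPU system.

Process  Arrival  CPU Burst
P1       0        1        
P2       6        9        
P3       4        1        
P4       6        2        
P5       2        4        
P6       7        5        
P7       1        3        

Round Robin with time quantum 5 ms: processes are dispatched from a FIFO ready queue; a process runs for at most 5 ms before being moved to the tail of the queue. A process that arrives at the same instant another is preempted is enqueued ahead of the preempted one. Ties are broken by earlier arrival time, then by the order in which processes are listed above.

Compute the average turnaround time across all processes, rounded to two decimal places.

8.29

Timeline: | P1 0-1 | P7 1-4 | P5 4-8 | P3 8-9 | P2 9-14 | P4 14-16 | P6 16-21 | P2 21-25 |
Completion: P1=1  P2=25  P3=9  P4=16  P5=8  P6=21  P7=4
Turnaround (C−A): P1=1  P2=19  P3=5  P4=10  P5=6  P6=14  P7=3
Turnaround times: P1=1, P2=19, P3=5, P4=10, P5=6, P6=14, P7=3
Average turnaround = (1+19+5+10+6+14+3) / 7 = 58/7 = 8.29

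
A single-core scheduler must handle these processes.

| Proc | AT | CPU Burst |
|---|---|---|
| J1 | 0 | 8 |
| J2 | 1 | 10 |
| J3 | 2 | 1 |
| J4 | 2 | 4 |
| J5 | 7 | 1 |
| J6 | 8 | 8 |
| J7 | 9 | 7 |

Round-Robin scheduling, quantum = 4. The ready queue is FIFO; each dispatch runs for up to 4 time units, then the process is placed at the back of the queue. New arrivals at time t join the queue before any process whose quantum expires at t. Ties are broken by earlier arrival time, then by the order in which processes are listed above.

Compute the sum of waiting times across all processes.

98

Timeline: | J1 0-4 | J2 4-8 | J3 8-9 | J4 9-13 | J1 13-17 | J5 17-18 | J6 18-22 | J2 22-26 | J7 26-30 | J6 30-34 | J2 34-36 | J7 36-39 |
Completion: J1=17  J2=36  J3=9  J4=13  J5=18  J6=34  J7=39
Turnaround (C−A): J1=17  J2=35  J3=7  J4=11  J5=11  J6=26  J7=30
Waiting = turnaround − burst: J1=9, J2=25, J3=6, J4=7, J5=10, J6=18, J7=23
Total waiting = 9 + 25 + 6 + 7 + 10 + 18 + 23 = 98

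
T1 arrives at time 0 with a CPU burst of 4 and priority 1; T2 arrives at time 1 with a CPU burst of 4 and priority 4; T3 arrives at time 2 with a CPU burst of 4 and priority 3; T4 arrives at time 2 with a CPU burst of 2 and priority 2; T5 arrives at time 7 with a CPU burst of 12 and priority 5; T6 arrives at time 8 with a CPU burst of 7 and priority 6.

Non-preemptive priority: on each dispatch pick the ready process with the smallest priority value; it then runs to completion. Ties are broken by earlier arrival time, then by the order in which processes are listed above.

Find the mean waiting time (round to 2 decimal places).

Gantt: | T1 0-4 | T4 4-6 | T3 6-10 | T2 10-14 | T5 14-26 | T6 26-33 |
Completion: T1=4  T2=14  T3=10  T4=6  T5=26  T6=33
Waiting times: T1=0, T2=9, T3=4, T4=2, T5=7, T6=18
Average waiting = (0+9+4+2+7+18) / 6 = 40/6 = 6.67

6.67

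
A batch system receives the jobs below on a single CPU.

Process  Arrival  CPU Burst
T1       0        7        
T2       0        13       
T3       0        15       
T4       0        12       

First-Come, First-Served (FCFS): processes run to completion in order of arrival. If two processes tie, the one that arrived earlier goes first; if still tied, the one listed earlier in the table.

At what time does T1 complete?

7

Gantt: | T1 0-7 | T2 7-20 | T3 20-35 | T4 35-47 |
Completion: T1=7  T2=20  T3=35  T4=47
Turnaround (C−A): T1=7  T2=20  T3=35  T4=47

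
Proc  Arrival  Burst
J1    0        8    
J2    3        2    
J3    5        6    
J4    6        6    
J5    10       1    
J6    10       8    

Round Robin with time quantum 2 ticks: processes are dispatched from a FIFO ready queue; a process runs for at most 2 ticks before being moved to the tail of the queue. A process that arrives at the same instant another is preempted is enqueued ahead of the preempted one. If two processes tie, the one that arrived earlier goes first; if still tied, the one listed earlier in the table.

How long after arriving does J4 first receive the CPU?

4

Timeline: | J1 0-4 | J2 4-6 | J1 6-8 | J3 8-10 | J4 10-12 | J1 12-14 | J5 14-15 | J6 15-17 | J3 17-19 | J4 19-21 | J6 21-23 | J3 23-25 | J4 25-27 | J6 27-31 |
Completion: J1=14  J2=6  J3=25  J4=27  J5=15  J6=31
Turnaround (C−A): J1=14  J2=3  J3=20  J4=21  J5=5  J6=21
Response(J4) = first start − arrival = 10 − 6 = 4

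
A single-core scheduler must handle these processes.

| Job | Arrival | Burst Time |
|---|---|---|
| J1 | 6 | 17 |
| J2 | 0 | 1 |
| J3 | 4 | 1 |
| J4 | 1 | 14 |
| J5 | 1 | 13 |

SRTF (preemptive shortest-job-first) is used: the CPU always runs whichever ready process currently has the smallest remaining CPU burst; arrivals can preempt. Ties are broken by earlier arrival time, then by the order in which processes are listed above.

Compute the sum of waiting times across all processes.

38

Gantt: | J2 0-1 | J5 1-4 | J3 4-5 | J5 5-15 | J4 15-29 | J1 29-46 |
Completion: J1=46  J2=1  J3=5  J4=29  J5=15
Waiting = turnaround − burst: J1=23, J2=0, J3=0, J4=14, J5=1
Total waiting = 23 + 0 + 0 + 14 + 1 = 38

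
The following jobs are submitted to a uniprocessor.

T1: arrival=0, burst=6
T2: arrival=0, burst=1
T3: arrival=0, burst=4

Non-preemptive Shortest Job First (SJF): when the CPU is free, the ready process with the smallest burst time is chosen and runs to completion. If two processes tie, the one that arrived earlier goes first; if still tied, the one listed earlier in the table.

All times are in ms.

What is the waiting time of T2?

Timeline: | T2 0-1 | T3 1-5 | T1 5-11 |
Completion: T1=11  T2=1  T3=5
Waiting(T2) = turnaround − burst = 1 − 1 = 0

0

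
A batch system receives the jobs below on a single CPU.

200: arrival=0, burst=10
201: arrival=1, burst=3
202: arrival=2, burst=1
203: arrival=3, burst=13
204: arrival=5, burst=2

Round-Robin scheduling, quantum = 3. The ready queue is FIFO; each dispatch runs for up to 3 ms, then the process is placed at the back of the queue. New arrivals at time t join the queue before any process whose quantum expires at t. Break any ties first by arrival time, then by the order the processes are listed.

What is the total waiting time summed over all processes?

42

Timeline: | 200 0-3 | 201 3-6 | 202 6-7 | 203 7-10 | 200 10-13 | 204 13-15 | 203 15-18 | 200 18-21 | 203 21-24 | 200 24-25 | 203 25-29 |
Completion: 200=25  201=6  202=7  203=29  204=15
Turnaround (C−A): 200=25  201=5  202=5  203=26  204=10
Waiting = turnaround − burst: 200=15, 201=2, 202=4, 203=13, 204=8
Total waiting = 15 + 2 + 4 + 13 + 8 = 42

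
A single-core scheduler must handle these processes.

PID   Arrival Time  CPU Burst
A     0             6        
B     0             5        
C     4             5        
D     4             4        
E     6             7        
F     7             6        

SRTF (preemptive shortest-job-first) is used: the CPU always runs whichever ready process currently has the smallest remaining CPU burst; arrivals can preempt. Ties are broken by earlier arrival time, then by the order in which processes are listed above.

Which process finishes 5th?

F

Schedule: | B 0-5 | D 5-9 | C 9-14 | A 14-20 | F 20-26 | E 26-33 |
Completion: A=20  B=5  C=14  D=9  E=33  F=26
Turnaround (C−A): A=20  B=5  C=10  D=5  E=27  F=19
Finish order: B → D → C → A → F → E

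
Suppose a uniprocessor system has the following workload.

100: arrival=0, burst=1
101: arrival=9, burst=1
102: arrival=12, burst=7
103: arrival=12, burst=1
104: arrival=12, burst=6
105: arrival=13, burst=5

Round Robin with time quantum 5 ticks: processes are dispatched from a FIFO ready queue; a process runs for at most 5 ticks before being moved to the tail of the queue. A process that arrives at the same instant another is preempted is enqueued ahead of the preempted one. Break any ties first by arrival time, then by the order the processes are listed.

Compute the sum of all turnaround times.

60

Schedule: | 100 0-1 | idle 1-9 | 101 9-10 | idle 10-12 | 102 12-17 | 103 17-18 | 104 18-23 | 105 23-28 | 102 28-30 | 104 30-31 |
Completion: 100=1  101=10  102=30  103=18  104=31  105=28
Turnaround (C−A): 100=1  101=1  102=18  103=6  104=19  105=15
Turnaround = completion − arrival: 100=1, 101=1, 102=18, 103=6, 104=19, 105=15
Total turnaround = 1 + 1 + 18 + 6 + 19 + 15 = 60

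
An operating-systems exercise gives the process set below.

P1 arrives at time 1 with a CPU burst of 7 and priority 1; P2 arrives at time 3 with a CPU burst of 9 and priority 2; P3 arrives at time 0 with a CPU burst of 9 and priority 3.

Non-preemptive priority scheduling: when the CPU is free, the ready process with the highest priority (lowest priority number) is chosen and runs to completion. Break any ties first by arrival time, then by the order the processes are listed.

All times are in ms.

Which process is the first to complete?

P3

Timeline: | P3 0-9 | P1 9-16 | P2 16-25 |
Completion: P1=16  P2=25  P3=9
Finish order: P3 → P1 → P2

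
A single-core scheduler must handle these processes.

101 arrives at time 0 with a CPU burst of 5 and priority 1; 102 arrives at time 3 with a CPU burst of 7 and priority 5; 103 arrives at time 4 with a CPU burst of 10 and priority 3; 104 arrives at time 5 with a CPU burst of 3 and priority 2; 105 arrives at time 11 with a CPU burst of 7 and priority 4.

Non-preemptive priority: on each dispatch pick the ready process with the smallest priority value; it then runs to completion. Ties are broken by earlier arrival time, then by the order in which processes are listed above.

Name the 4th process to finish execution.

105

Timeline: | 101 0-5 | 104 5-8 | 103 8-18 | 105 18-25 | 102 25-32 |
Completion: 101=5  102=32  103=18  104=8  105=25
Finish order: 101 → 104 → 103 → 105 → 102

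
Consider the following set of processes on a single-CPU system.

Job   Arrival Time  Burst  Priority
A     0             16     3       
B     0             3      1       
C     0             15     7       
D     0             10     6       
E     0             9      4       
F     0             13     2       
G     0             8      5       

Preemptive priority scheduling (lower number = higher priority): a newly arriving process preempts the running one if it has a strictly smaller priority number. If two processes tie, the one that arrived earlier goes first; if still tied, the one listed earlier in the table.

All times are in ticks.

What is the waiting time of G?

Schedule: | B 0-3 | F 3-16 | A 16-32 | E 32-41 | G 41-49 | D 49-59 | C 59-74 |
Completion: A=32  B=3  C=74  D=59  E=41  F=16  G=49
Turnaround (C−A): A=32  B=3  C=74  D=59  E=41  F=16  G=49
Waiting(G) = turnaround − burst = 49 − 8 = 41

41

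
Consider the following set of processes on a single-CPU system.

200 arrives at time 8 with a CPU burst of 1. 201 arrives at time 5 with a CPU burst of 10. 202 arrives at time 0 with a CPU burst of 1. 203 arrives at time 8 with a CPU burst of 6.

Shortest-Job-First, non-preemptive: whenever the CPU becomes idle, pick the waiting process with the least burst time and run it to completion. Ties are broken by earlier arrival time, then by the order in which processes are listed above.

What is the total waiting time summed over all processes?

15

Gantt: | 202 0-1 | idle 1-5 | 201 5-15 | 200 15-16 | 203 16-22 |
Completion: 200=16  201=15  202=1  203=22
Waiting = turnaround − burst: 200=7, 201=0, 202=0, 203=8
Total waiting = 7 + 0 + 0 + 8 = 15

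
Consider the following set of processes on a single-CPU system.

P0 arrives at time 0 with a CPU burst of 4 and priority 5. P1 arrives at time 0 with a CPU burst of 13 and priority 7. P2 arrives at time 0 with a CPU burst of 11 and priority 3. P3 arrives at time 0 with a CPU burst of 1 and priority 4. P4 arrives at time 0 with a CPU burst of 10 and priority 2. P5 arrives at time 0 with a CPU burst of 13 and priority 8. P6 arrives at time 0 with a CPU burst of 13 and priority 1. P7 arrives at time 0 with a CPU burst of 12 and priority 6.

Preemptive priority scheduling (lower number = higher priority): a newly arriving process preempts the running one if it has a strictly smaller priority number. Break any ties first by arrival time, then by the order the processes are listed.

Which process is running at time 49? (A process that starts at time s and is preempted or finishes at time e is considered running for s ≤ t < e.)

P7

Timeline: | P6 0-13 | P4 13-23 | P2 23-34 | P3 34-35 | P0 35-39 | P7 39-51 | P1 51-64 | P5 64-77 |
Completion: P0=39  P1=64  P2=34  P3=35  P4=23  P5=77  P6=13  P7=51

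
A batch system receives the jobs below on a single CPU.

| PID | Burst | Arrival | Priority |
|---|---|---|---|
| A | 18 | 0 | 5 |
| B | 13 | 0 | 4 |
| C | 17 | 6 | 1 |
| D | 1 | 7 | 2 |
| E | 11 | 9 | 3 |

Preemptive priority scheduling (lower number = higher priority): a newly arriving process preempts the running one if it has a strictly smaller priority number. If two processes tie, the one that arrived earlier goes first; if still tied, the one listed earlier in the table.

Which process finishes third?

E

Gantt: | B 0-6 | C 6-23 | D 23-24 | E 24-35 | B 35-42 | A 42-60 |
Completion: A=60  B=42  C=23  D=24  E=35
Finish order: C → D → E → B → A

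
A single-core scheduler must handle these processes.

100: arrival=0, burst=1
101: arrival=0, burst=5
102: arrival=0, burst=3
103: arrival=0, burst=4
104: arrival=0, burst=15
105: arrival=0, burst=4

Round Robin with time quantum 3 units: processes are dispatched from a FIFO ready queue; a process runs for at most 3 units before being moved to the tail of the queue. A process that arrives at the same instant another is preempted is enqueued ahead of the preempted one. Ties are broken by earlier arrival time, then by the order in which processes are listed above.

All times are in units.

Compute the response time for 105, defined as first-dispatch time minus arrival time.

Gantt: | 100 0-1 | 101 1-4 | 102 4-7 | 103 7-10 | 104 10-13 | 105 13-16 | 101 16-18 | 103 18-19 | 104 19-22 | 105 22-23 | 104 23-32 |
Completion: 100=1  101=18  102=7  103=19  104=32  105=23
Turnaround (C−A): 100=1  101=18  102=7  103=19  104=32  105=23
Response(105) = first start − arrival = 13 − 0 = 13

13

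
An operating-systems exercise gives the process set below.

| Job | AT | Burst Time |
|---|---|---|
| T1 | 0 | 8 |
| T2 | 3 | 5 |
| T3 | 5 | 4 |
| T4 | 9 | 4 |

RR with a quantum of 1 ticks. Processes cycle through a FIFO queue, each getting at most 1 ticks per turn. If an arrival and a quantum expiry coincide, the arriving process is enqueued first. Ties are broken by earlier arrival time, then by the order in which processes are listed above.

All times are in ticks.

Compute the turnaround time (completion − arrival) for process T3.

Timeline: | T1 0-3 | T2 3-4 | T1 4-5 | T2 5-6 | T3 6-7 | T1 7-8 | T2 8-9 | T3 9-10 | T1 10-11 | T4 11-12 | T2 12-13 | T3 13-14 | T1 14-15 | T4 15-16 | T2 16-17 | T3 17-18 | T1 18-19 | T4 19-21 |
Completion: T1=19  T2=17  T3=18  T4=21
Turnaround (C−A): T1=19  T2=14  T3=13  T4=12
Turnaround(T3) = completion − arrival = 18 − 5 = 13

13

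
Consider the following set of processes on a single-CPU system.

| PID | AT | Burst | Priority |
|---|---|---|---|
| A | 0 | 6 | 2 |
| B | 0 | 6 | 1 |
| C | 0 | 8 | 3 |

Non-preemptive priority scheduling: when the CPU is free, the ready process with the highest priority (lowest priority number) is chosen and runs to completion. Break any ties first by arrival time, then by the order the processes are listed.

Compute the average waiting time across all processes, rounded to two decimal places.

6.00

Timeline: | B 0-6 | A 6-12 | C 12-20 |
Completion: A=12  B=6  C=20
Waiting times: A=6, B=0, C=12
Average waiting = (6+0+12) / 3 = 18/3 = 6.00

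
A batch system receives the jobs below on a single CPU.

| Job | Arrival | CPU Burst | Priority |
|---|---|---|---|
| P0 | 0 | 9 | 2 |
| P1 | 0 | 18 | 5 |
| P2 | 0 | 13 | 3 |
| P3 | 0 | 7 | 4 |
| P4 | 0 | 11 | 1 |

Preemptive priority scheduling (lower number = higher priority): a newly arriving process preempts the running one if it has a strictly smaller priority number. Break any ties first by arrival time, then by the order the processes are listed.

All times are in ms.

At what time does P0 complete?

Gantt: | P4 0-11 | P0 11-20 | P2 20-33 | P3 33-40 | P1 40-58 |
Completion: P0=20  P1=58  P2=33  P3=40  P4=11
Turnaround (C−A): P0=20  P1=58  P2=33  P3=40  P4=11

20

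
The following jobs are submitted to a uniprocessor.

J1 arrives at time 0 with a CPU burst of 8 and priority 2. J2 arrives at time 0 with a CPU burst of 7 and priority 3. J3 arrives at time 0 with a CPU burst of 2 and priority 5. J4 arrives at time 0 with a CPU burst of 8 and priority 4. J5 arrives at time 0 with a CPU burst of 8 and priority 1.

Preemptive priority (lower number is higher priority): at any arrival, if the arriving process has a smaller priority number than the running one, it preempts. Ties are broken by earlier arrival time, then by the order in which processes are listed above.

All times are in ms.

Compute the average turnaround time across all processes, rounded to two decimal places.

22.20

Timeline: | J5 0-8 | J1 8-16 | J2 16-23 | J4 23-31 | J3 31-33 |
Completion: J1=16  J2=23  J3=33  J4=31  J5=8
Turnaround (C−A): J1=16  J2=23  J3=33  J4=31  J5=8
Turnaround times: J1=16, J2=23, J3=33, J4=31, J5=8
Average turnaround = (16+23+33+31+8) / 5 = 111/5 = 22.20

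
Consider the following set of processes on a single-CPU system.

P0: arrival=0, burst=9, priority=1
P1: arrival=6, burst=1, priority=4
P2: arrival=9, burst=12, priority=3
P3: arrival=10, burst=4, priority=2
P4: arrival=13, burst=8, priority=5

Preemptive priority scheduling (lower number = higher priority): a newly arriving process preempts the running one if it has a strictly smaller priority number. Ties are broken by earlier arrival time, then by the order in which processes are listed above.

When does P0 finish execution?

9

Gantt: | P0 0-9 | P2 9-10 | P3 10-14 | P2 14-25 | P1 25-26 | P4 26-34 |
Completion: P0=9  P1=26  P2=25  P3=14  P4=34
Turnaround (C−A): P0=9  P1=20  P2=16  P3=4  P4=21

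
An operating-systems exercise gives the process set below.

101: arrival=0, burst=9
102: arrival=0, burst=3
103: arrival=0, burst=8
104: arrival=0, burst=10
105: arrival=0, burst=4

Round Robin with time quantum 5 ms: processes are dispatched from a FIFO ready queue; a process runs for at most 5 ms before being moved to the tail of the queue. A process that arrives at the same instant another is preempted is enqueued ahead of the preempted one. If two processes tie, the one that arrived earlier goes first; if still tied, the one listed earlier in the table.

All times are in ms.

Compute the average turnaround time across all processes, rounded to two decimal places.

23.80

Timeline: | 101 0-5 | 102 5-8 | 103 8-13 | 104 13-18 | 105 18-22 | 101 22-26 | 103 26-29 | 104 29-34 |
Completion: 101=26  102=8  103=29  104=34  105=22
Turnaround (C−A): 101=26  102=8  103=29  104=34  105=22
Turnaround times: 101=26, 102=8, 103=29, 104=34, 105=22
Average turnaround = (26+8+29+34+22) / 5 = 119/5 = 23.80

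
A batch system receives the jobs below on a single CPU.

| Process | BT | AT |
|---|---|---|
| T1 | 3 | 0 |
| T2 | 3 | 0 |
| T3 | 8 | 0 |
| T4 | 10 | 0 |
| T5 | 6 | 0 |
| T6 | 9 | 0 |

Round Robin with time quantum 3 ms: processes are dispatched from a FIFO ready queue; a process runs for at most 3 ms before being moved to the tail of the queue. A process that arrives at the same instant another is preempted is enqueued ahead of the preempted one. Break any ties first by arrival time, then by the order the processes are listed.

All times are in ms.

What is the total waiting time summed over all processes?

106

Gantt: | T1 0-3 | T2 3-6 | T3 6-9 | T4 9-12 | T5 12-15 | T6 15-18 | T3 18-21 | T4 21-24 | T5 24-27 | T6 27-30 | T3 30-32 | T4 32-35 | T6 35-38 | T4 38-39 |
Completion: T1=3  T2=6  T3=32  T4=39  T5=27  T6=38
Turnaround (C−A): T1=3  T2=6  T3=32  T4=39  T5=27  T6=38
Waiting = turnaround − burst: T1=0, T2=3, T3=24, T4=29, T5=21, T6=29
Total waiting = 0 + 3 + 24 + 29 + 21 + 29 = 106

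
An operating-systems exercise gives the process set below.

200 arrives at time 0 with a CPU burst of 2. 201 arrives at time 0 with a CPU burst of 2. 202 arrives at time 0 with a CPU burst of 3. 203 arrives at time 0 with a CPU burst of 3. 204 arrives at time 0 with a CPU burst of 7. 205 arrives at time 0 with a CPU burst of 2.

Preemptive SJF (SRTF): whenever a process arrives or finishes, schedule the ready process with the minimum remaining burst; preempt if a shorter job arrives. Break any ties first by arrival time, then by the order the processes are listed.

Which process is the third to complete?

205

Gantt: | 200 0-2 | 201 2-4 | 205 4-6 | 202 6-9 | 203 9-12 | 204 12-19 |
Completion: 200=2  201=4  202=9  203=12  204=19  205=6
Turnaround (C−A): 200=2  201=4  202=9  203=12  204=19  205=6
Finish order: 200 → 201 → 205 → 202 → 203 → 204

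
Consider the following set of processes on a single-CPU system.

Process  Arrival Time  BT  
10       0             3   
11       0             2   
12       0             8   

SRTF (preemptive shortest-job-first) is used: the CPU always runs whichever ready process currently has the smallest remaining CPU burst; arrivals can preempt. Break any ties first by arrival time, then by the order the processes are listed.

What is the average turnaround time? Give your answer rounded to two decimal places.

Gantt: | 11 0-2 | 10 2-5 | 12 5-13 |
Completion: 10=5  11=2  12=13
Turnaround times: 10=5, 11=2, 12=13
Average turnaround = (5+2+13) / 3 = 20/3 = 6.67

6.67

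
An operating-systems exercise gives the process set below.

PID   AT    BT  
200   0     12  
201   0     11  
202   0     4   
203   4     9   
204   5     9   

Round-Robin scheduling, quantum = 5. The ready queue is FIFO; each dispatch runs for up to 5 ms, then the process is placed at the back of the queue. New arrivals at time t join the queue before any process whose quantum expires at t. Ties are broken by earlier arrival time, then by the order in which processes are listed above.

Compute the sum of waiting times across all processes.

Timeline: | 200 0-5 | 201 5-10 | 202 10-14 | 203 14-19 | 204 19-24 | 200 24-29 | 201 29-34 | 203 34-38 | 204 38-42 | 200 42-44 | 201 44-45 |
Completion: 200=44  201=45  202=14  203=38  204=42
Turnaround (C−A): 200=44  201=45  202=14  203=34  204=37
Waiting = turnaround − burst: 200=32, 201=34, 202=10, 203=25, 204=28
Total waiting = 32 + 34 + 10 + 25 + 28 = 129

129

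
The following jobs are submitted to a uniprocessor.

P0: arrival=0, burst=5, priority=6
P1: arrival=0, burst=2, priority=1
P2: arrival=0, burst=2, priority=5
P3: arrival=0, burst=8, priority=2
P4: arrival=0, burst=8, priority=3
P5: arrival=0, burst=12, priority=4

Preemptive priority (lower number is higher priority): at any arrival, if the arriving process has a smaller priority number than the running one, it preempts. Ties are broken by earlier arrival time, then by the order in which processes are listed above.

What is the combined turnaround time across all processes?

Timeline: | P1 0-2 | P3 2-10 | P4 10-18 | P5 18-30 | P2 30-32 | P0 32-37 |
Completion: P0=37  P1=2  P2=32  P3=10  P4=18  P5=30
Turnaround (C−A): P0=37  P1=2  P2=32  P3=10  P4=18  P5=30
Turnaround = completion − arrival: P0=37, P1=2, P2=32, P3=10, P4=18, P5=30
Total turnaround = 37 + 2 + 32 + 10 + 18 + 30 = 129

129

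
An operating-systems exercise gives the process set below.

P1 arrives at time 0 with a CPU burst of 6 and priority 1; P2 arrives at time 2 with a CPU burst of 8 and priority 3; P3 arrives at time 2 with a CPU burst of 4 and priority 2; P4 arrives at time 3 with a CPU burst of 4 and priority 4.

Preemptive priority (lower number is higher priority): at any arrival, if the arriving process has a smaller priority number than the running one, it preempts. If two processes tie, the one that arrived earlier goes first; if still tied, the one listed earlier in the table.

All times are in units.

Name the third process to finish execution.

Schedule: | P1 0-6 | P3 6-10 | P2 10-18 | P4 18-22 |
Completion: P1=6  P2=18  P3=10  P4=22
Turnaround (C−A): P1=6  P2=16  P3=8  P4=19
Finish order: P1 → P3 → P2 → P4

P2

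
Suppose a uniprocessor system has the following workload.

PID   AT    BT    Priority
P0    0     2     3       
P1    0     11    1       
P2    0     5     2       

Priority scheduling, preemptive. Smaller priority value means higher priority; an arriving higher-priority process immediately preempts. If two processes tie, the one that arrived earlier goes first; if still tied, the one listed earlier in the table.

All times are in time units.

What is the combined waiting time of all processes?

Schedule: | P1 0-11 | P2 11-16 | P0 16-18 |
Completion: P0=18  P1=11  P2=16
Turnaround (C−A): P0=18  P1=11  P2=16
Waiting = turnaround − burst: P0=16, P1=0, P2=11
Total waiting = 16 + 0 + 11 = 27

27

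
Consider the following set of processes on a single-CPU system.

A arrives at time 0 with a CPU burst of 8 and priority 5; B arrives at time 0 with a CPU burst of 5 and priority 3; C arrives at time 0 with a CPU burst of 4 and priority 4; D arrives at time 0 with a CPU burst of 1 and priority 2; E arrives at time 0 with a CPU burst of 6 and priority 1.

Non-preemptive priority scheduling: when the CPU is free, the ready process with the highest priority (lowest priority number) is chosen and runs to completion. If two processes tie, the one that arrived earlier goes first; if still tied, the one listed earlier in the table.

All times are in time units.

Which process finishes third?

B

Gantt: | E 0-6 | D 6-7 | B 7-12 | C 12-16 | A 16-24 |
Completion: A=24  B=12  C=16  D=7  E=6
Finish order: E → D → B → C → A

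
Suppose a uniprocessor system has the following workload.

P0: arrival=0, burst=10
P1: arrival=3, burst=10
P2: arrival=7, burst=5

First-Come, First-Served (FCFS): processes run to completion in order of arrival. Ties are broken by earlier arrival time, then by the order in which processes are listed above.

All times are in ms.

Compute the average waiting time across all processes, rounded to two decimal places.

6.67

Gantt: | P0 0-10 | P1 10-20 | P2 20-25 |
Completion: P0=10  P1=20  P2=25
Waiting times: P0=0, P1=7, P2=13
Average waiting = (0+7+13) / 3 = 20/3 = 6.67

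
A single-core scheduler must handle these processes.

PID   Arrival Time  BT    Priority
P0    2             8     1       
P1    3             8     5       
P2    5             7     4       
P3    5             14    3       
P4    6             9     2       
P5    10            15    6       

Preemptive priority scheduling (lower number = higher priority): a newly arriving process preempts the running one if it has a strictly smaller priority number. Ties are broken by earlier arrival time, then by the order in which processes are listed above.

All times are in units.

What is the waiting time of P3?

14

Gantt: | idle 0-2 | P0 2-10 | P4 10-19 | P3 19-33 | P2 33-40 | P1 40-48 | P5 48-63 |
Completion: P0=10  P1=48  P2=40  P3=33  P4=19  P5=63
Waiting(P3) = turnaround − burst = 28 − 14 = 14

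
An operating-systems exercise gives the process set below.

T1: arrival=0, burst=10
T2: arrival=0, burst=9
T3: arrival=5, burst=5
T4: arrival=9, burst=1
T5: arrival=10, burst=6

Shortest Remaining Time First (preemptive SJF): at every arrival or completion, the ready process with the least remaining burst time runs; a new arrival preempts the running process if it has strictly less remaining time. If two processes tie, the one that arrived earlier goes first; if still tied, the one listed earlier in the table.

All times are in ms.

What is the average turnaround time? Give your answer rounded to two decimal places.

Schedule: | T2 0-9 | T4 9-10 | T3 10-15 | T5 15-21 | T1 21-31 |
Completion: T1=31  T2=9  T3=15  T4=10  T5=21
Turnaround (C−A): T1=31  T2=9  T3=10  T4=1  T5=11
Turnaround times: T1=31, T2=9, T3=10, T4=1, T5=11
Average turnaround = (31+9+10+1+11) / 5 = 62/5 = 12.40

12.40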